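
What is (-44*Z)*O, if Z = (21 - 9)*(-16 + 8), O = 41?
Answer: 173184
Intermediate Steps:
Z = -96 (Z = 12*(-8) = -96)
(-44*Z)*O = -44*(-96)*41 = 4224*41 = 173184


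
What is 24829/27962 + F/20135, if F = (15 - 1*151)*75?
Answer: 42943903/112602974 ≈ 0.38137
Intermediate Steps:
F = -10200 (F = (15 - 151)*75 = -136*75 = -10200)
24829/27962 + F/20135 = 24829/27962 - 10200/20135 = 24829*(1/27962) - 10200*1/20135 = 24829/27962 - 2040/4027 = 42943903/112602974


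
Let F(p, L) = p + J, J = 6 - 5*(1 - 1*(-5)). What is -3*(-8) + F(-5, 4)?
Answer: -5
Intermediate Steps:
J = -24 (J = 6 - 5*(1 + 5) = 6 - 5*6 = 6 - 30 = -24)
F(p, L) = -24 + p (F(p, L) = p - 24 = -24 + p)
-3*(-8) + F(-5, 4) = -3*(-8) + (-24 - 5) = 24 - 29 = -5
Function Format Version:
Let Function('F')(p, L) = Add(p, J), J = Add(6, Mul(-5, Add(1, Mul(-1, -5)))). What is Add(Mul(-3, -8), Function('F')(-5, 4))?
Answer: -5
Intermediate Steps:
J = -24 (J = Add(6, Mul(-5, Add(1, 5))) = Add(6, Mul(-5, 6)) = Add(6, -30) = -24)
Function('F')(p, L) = Add(-24, p) (Function('F')(p, L) = Add(p, -24) = Add(-24, p))
Add(Mul(-3, -8), Function('F')(-5, 4)) = Add(Mul(-3, -8), Add(-24, -5)) = Add(24, -29) = -5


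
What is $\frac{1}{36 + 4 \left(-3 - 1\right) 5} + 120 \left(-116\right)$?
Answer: $- \frac{612481}{44} \approx -13920.0$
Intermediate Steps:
$\frac{1}{36 + 4 \left(-3 - 1\right) 5} + 120 \left(-116\right) = \frac{1}{36 + 4 \left(-4\right) 5} - 13920 = \frac{1}{36 - 80} - 13920 = \frac{1}{-44} - 13920 = - \frac{1}{44} - 13920 = - \frac{612481}{44}$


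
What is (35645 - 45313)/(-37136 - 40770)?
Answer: 4834/38953 ≈ 0.12410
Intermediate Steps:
(35645 - 45313)/(-37136 - 40770) = -9668/(-77906) = -9668*(-1/77906) = 4834/38953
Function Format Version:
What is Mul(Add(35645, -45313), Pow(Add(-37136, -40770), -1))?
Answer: Rational(4834, 38953) ≈ 0.12410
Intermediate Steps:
Mul(Add(35645, -45313), Pow(Add(-37136, -40770), -1)) = Mul(-9668, Pow(-77906, -1)) = Mul(-9668, Rational(-1, 77906)) = Rational(4834, 38953)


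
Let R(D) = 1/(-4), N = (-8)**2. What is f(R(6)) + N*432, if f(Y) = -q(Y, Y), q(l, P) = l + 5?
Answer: 110573/4 ≈ 27643.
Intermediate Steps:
q(l, P) = 5 + l
N = 64
R(D) = -1/4
f(Y) = -5 - Y (f(Y) = -(5 + Y) = -5 - Y)
f(R(6)) + N*432 = (-5 - 1*(-1/4)) + 64*432 = (-5 + 1/4) + 27648 = -19/4 + 27648 = 110573/4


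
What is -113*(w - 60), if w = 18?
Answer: 4746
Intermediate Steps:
-113*(w - 60) = -113*(18 - 60) = -113*(-42) = 4746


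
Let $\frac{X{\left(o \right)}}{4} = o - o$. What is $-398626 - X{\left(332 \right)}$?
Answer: $-398626$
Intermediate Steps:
$X{\left(o \right)} = 0$ ($X{\left(o \right)} = 4 \left(o - o\right) = 4 \cdot 0 = 0$)
$-398626 - X{\left(332 \right)} = -398626 - 0 = -398626 + 0 = -398626$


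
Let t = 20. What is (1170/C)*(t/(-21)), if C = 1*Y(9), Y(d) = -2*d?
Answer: 1300/21 ≈ 61.905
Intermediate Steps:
C = -18 (C = 1*(-2*9) = 1*(-18) = -18)
(1170/C)*(t/(-21)) = (1170/(-18))*(20/(-21)) = (1170*(-1/18))*(20*(-1/21)) = -65*(-20/21) = 1300/21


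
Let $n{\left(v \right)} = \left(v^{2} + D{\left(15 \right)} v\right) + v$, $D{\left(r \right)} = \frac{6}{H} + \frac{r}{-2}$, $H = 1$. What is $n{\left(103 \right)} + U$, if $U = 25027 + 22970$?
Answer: $\frac{117109}{2} \approx 58555.0$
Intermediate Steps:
$D{\left(r \right)} = 6 - \frac{r}{2}$ ($D{\left(r \right)} = \frac{6}{1} + \frac{r}{-2} = 6 \cdot 1 + r \left(- \frac{1}{2}\right) = 6 - \frac{r}{2}$)
$n{\left(v \right)} = v^{2} - \frac{v}{2}$ ($n{\left(v \right)} = \left(v^{2} + \left(6 - \frac{15}{2}\right) v\right) + v = \left(v^{2} - \frac{3 v}{2}\right) + v = v^{2} - \frac{v}{2}$)
$U = 47997$
$n{\left(103 \right)} + U = 103 \left(- \frac{1}{2} + 103\right) + 47997 = 103 \cdot \frac{205}{2} + 47997 = \frac{21115}{2} + 47997 = \frac{117109}{2}$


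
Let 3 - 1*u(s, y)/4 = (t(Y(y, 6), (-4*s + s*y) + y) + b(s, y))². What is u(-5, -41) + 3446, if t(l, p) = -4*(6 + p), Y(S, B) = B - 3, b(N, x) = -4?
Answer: -2331326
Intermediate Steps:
Y(S, B) = -3 + B
t(l, p) = -24 - 4*p
u(s, y) = 12 - 4*(-28 - 4*y + 16*s - 4*s*y)² (u(s, y) = 12 - 4*((-24 - 4*((-4*s + s*y) + y)) - 4)² = 12 - 4*((-24 - 4*(y - 4*s + s*y)) - 4)² = 12 - 4*((-24 + (-4*y + 16*s - 4*s*y)) - 4)² = 12 - 4*((-24 - 4*y + 16*s - 4*s*y) - 4)² = 12 - 4*(-28 - 4*y + 16*s - 4*s*y)²)
u(-5, -41) + 3446 = (12 - 64*(7 - 41 - 4*(-5) - 5*(-41))²) + 3446 = (12 - 64*(7 - 41 + 20 + 205)²) + 3446 = (12 - 64*191²) + 3446 = (12 - 64*36481) + 3446 = (12 - 2334784) + 3446 = -2334772 + 3446 = -2331326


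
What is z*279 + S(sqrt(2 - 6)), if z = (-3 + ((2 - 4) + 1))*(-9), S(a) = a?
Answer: 10044 + 2*I ≈ 10044.0 + 2.0*I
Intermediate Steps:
z = 36 (z = (-3 + (-2 + 1))*(-9) = (-3 - 1)*(-9) = -4*(-9) = 36)
z*279 + S(sqrt(2 - 6)) = 36*279 + sqrt(2 - 6) = 10044 + sqrt(-4) = 10044 + 2*I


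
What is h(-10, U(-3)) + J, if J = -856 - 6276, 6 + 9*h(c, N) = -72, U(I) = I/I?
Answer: -21422/3 ≈ -7140.7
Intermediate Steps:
U(I) = 1
h(c, N) = -26/3 (h(c, N) = -⅔ + (⅑)*(-72) = -⅔ - 8 = -26/3)
J = -7132
h(-10, U(-3)) + J = -26/3 - 7132 = -21422/3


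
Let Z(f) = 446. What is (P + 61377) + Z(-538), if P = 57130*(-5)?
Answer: -223827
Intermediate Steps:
P = -285650
(P + 61377) + Z(-538) = (-285650 + 61377) + 446 = -224273 + 446 = -223827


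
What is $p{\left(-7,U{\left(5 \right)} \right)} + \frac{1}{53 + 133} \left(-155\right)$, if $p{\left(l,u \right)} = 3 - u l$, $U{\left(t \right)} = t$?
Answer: $\frac{223}{6} \approx 37.167$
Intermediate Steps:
$p{\left(l,u \right)} = 3 - l u$
$p{\left(-7,U{\left(5 \right)} \right)} + \frac{1}{53 + 133} \left(-155\right) = \left(3 - \left(-7\right) 5\right) + \frac{1}{53 + 133} \left(-155\right) = \left(3 + 35\right) + \frac{1}{186} \left(-155\right) = 38 + \frac{1}{186} \left(-155\right) = 38 - \frac{5}{6} = \frac{223}{6}$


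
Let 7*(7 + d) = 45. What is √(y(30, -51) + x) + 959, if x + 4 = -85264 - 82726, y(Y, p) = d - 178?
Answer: 959 + 2*I*√2060114/7 ≈ 959.0 + 410.09*I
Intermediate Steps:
d = -4/7 (d = -7 + (⅐)*45 = -7 + 45/7 = -4/7 ≈ -0.57143)
y(Y, p) = -1250/7 (y(Y, p) = -4/7 - 178 = -1250/7)
x = -167994 (x = -4 + (-85264 - 82726) = -4 - 167990 = -167994)
√(y(30, -51) + x) + 959 = √(-1250/7 - 167994) + 959 = √(-1177208/7) + 959 = 2*I*√2060114/7 + 959 = 959 + 2*I*√2060114/7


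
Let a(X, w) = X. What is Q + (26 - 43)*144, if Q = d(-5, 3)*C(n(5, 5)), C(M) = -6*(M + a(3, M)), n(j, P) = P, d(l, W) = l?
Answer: -2208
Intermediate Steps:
C(M) = -18 - 6*M (C(M) = -6*(M + 3) = -6*(3 + M) = -18 - 6*M)
Q = 240 (Q = -5*(-18 - 6*5) = -5*(-18 - 30) = -5*(-48) = 240)
Q + (26 - 43)*144 = 240 + (26 - 43)*144 = 240 - 17*144 = 240 - 2448 = -2208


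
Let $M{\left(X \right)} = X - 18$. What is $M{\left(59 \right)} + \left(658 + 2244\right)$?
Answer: $2943$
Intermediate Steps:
$M{\left(X \right)} = -18 + X$ ($M{\left(X \right)} = X - 18 = -18 + X$)
$M{\left(59 \right)} + \left(658 + 2244\right) = \left(-18 + 59\right) + \left(658 + 2244\right) = 41 + 2902 = 2943$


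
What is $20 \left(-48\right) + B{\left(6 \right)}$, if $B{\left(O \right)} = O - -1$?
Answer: $-953$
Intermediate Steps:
$B{\left(O \right)} = 1 + O$ ($B{\left(O \right)} = O + 1 = 1 + O$)
$20 \left(-48\right) + B{\left(6 \right)} = 20 \left(-48\right) + \left(1 + 6\right) = -960 + 7 = -953$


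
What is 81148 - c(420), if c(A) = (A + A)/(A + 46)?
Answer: 18907064/233 ≈ 81146.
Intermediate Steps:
c(A) = 2*A/(46 + A) (c(A) = (2*A)/(46 + A) = 2*A/(46 + A))
81148 - c(420) = 81148 - 2*420/(46 + 420) = 81148 - 2*420/466 = 81148 - 1*420/233 = 81148 - 420/233 = 18907064/233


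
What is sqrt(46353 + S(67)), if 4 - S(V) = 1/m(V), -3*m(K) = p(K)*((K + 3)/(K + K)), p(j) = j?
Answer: sqrt(56787430)/35 ≈ 215.31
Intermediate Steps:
m(K) = -1/2 - K/6 (m(K) = -K*(K + 3)/(K + K)/3 = -K*(3 + K)/((2*K))/3 = -K*(3 + K)*(1/(2*K))/3 = -K*(3 + K)/(2*K)/3 = -(3/2 + K/2)/3 = -1/2 - K/6)
S(V) = 4 - 1/(-1/2 - V/6)
sqrt(46353 + S(67)) = sqrt(46353 + 2*(9 + 2*67)/(3 + 67)) = sqrt(46353 + 2*(9 + 134)/70) = sqrt(46353 + 2*(1/70)*143) = sqrt(46353 + 143/35) = sqrt(1622498/35) = sqrt(56787430)/35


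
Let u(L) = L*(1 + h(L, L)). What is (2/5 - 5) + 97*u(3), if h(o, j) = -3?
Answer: -2933/5 ≈ -586.60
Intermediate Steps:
u(L) = -2*L (u(L) = L*(1 - 3) = L*(-2) = -2*L)
(2/5 - 5) + 97*u(3) = (2/5 - 5) + 97*(-2*3) = (2*(⅕) - 5) + 97*(-6) = (⅖ - 5) - 582 = -23/5 - 582 = -2933/5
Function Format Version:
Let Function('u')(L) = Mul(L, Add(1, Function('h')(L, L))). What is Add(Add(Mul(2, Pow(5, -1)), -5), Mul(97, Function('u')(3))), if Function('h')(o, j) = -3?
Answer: Rational(-2933, 5) ≈ -586.60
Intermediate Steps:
Function('u')(L) = Mul(-2, L) (Function('u')(L) = Mul(L, Add(1, -3)) = Mul(L, -2) = Mul(-2, L))
Add(Add(Mul(2, Pow(5, -1)), -5), Mul(97, Function('u')(3))) = Add(Add(Mul(2, Pow(5, -1)), -5), Mul(97, Mul(-2, 3))) = Add(Add(Mul(2, Rational(1, 5)), -5), Mul(97, -6)) = Add(Add(Rational(2, 5), -5), -582) = Add(Rational(-23, 5), -582) = Rational(-2933, 5)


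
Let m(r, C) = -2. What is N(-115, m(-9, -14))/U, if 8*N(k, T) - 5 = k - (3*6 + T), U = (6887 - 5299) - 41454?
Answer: 63/159464 ≈ 0.00039507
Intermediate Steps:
U = -39866 (U = 1588 - 41454 = -39866)
N(k, T) = -13/8 - T/8 + k/8 (N(k, T) = 5/8 + (k - (3*6 + T))/8 = 5/8 + (k - (18 + T))/8 = 5/8 + (k + (-18 - T))/8 = 5/8 + (-18 + k - T)/8 = 5/8 + (-9/4 - T/8 + k/8) = -13/8 - T/8 + k/8)
N(-115, m(-9, -14))/U = (-13/8 - 1/8*(-2) + (1/8)*(-115))/(-39866) = (-13/8 + 1/4 - 115/8)*(-1/39866) = -63/4*(-1/39866) = 63/159464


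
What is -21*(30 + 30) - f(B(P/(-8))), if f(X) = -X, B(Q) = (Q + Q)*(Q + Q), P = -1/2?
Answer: -80639/64 ≈ -1260.0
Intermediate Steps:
P = -1/2 (P = -1*1/2 = -1/2 ≈ -0.50000)
B(Q) = 4*Q**2 (B(Q) = (2*Q)*(2*Q) = 4*Q**2)
-21*(30 + 30) - f(B(P/(-8))) = -21*(30 + 30) - (-1)*4*(-1/2/(-8))**2 = -21*60 - (-1)*4*(-1/2*(-1/8))**2 = -1260 - (-1)*4*(1/16)**2 = -1260 - (-1)*4*(1/256) = -1260 - (-1)/64 = -1260 - 1*(-1/64) = -1260 + 1/64 = -80639/64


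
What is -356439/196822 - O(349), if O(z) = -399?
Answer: 78175539/196822 ≈ 397.19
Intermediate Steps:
-356439/196822 - O(349) = -356439/196822 - 1*(-399) = -356439*1/196822 + 399 = -356439/196822 + 399 = 78175539/196822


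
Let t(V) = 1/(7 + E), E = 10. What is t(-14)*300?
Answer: 300/17 ≈ 17.647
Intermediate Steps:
t(V) = 1/17 (t(V) = 1/(7 + 10) = 1/17)
t(-14)*300 = (1/17)*300 = 300/17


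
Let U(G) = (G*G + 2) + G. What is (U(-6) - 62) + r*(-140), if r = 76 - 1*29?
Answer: -6610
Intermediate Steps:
r = 47 (r = 76 - 29 = 47)
U(G) = 2 + G + G² (U(G) = (G² + 2) + G = (2 + G²) + G = 2 + G + G²)
(U(-6) - 62) + r*(-140) = ((2 - 6 + (-6)²) - 62) + 47*(-140) = ((2 - 6 + 36) - 62) - 6580 = (32 - 62) - 6580 = -30 - 6580 = -6610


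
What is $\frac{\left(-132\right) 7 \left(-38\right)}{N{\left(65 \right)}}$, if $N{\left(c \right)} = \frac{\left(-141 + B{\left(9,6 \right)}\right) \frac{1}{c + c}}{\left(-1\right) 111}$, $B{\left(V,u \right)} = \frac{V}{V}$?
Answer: $3619044$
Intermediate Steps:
$B{\left(V,u \right)} = 1$
$N{\left(c \right)} = \frac{70}{111 c}$ ($N{\left(c \right)} = \frac{\left(-141 + 1\right) \frac{1}{c + c}}{\left(-1\right) 111} = \frac{\left(-140\right) \frac{1}{2 c}}{-111} = - 140 \frac{1}{2 c} \left(- \frac{1}{111}\right) = - \frac{70}{c} \left(- \frac{1}{111}\right) = \frac{70}{111 c}$)
$\frac{\left(-132\right) 7 \left(-38\right)}{N{\left(65 \right)}} = \frac{\left(-132\right) 7 \left(-38\right)}{\frac{70}{111} \cdot \frac{1}{65}} = \frac{\left(-924\right) \left(-38\right)}{\frac{70}{111} \cdot \frac{1}{65}} = \frac{35112}{\frac{14}{1443}} = 35112 \cdot \frac{1443}{14} = 3619044$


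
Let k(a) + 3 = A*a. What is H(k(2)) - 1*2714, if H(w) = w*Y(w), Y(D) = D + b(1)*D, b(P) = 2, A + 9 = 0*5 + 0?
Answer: -1391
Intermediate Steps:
A = -9 (A = -9 + (0*5 + 0) = -9 + (0 + 0) = -9 + 0 = -9)
Y(D) = 3*D (Y(D) = D + 2*D = 3*D)
k(a) = -3 - 9*a
H(w) = 3*w**2 (H(w) = w*(3*w) = 3*w**2)
H(k(2)) - 1*2714 = 3*(-3 - 9*2)**2 - 1*2714 = 3*(-3 - 18)**2 - 2714 = 3*(-21)**2 - 2714 = 3*441 - 2714 = 1323 - 2714 = -1391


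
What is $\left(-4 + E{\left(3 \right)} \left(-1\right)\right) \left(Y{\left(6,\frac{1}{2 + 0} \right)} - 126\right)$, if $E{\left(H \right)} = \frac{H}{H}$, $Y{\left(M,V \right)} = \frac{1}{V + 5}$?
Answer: $\frac{6920}{11} \approx 629.09$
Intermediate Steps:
$Y{\left(M,V \right)} = \frac{1}{5 + V}$
$E{\left(H \right)} = 1$
$\left(-4 + E{\left(3 \right)} \left(-1\right)\right) \left(Y{\left(6,\frac{1}{2 + 0} \right)} - 126\right) = \left(-4 + 1 \left(-1\right)\right) \left(\frac{1}{5 + \frac{1}{2 + 0}} - 126\right) = \left(-4 - 1\right) \left(\frac{1}{5 + \frac{1}{2}} - 126\right) = - 5 \left(\frac{1}{5 + \frac{1}{2}} - 126\right) = - 5 \left(\frac{1}{\frac{11}{2}} - 126\right) = - 5 \left(\frac{2}{11} - 126\right) = \left(-5\right) \left(- \frac{1384}{11}\right) = \frac{6920}{11}$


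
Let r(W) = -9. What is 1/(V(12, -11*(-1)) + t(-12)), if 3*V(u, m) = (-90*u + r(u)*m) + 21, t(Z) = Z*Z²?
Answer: -1/2114 ≈ -0.00047304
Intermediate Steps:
t(Z) = Z³
V(u, m) = 7 - 30*u - 3*m (V(u, m) = ((-90*u - 9*m) + 21)/3 = (21 - 90*u - 9*m)/3 = 7 - 30*u - 3*m)
1/(V(12, -11*(-1)) + t(-12)) = 1/((7 - 30*12 - (-33)*(-1)) + (-12)³) = 1/((7 - 360 - 3*11) - 1728) = 1/((7 - 360 - 33) - 1728) = 1/(-386 - 1728) = 1/(-2114) = -1/2114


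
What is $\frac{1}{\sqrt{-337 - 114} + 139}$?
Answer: $\frac{139}{19772} - \frac{i \sqrt{451}}{19772} \approx 0.0070301 - 0.0010741 i$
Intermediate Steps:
$\frac{1}{\sqrt{-337 - 114} + 139} = \frac{1}{\sqrt{-451} + 139} = \frac{1}{i \sqrt{451} + 139} = \frac{1}{139 + i \sqrt{451}}$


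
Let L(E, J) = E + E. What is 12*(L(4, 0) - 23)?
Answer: -180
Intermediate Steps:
L(E, J) = 2*E
12*(L(4, 0) - 23) = 12*(2*4 - 23) = 12*(8 - 23) = 12*(-15) = -180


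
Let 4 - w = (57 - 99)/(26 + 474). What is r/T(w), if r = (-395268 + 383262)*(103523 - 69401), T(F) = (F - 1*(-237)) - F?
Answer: -136556244/79 ≈ -1.7286e+6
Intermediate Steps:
w = 1021/250 (w = 4 - (57 - 99)/(26 + 474) = 4 - (-42)/500 = 4 - 1*(-21/250) = 4 + 21/250 = 1021/250 ≈ 4.0840)
T(F) = 237 (T(F) = (F + 237) - F = (237 + F) - F = 237)
r = -409668732 (r = -12006*34122 = -409668732)
r/T(w) = -409668732/237 = -409668732*1/237 = -136556244/79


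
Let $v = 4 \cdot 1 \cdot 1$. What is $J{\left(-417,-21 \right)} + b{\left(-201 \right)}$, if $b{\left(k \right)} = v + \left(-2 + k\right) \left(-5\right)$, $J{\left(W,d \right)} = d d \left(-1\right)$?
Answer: $578$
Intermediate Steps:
$J{\left(W,d \right)} = - d^{2}$ ($J{\left(W,d \right)} = d^{2} \left(-1\right) = - d^{2}$)
$v = 4$ ($v = 4 \cdot 1 = 4$)
$b{\left(k \right)} = 14 - 5 k$ ($b{\left(k \right)} = 4 + \left(-2 + k\right) \left(-5\right) = 4 - \left(-10 + 5 k\right) = 14 - 5 k$)
$J{\left(-417,-21 \right)} + b{\left(-201 \right)} = - \left(-21\right)^{2} + \left(14 - -1005\right) = \left(-1\right) 441 + \left(14 + 1005\right) = -441 + 1019 = 578$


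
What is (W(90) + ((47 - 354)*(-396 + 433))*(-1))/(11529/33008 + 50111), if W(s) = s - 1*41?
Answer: 376555264/1654075417 ≈ 0.22765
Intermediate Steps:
W(s) = -41 + s (W(s) = s - 41 = -41 + s)
(W(90) + ((47 - 354)*(-396 + 433))*(-1))/(11529/33008 + 50111) = ((-41 + 90) + ((47 - 354)*(-396 + 433))*(-1))/(11529/33008 + 50111) = (49 - 307*37*(-1))/(11529*(1/33008) + 50111) = (49 - 11359*(-1))/(11529/33008 + 50111) = (49 + 11359)/(1654075417/33008) = 11408*(33008/1654075417) = 376555264/1654075417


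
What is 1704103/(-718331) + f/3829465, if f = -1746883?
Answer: -7780643007168/2750823422915 ≈ -2.8285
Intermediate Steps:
1704103/(-718331) + f/3829465 = 1704103/(-718331) - 1746883/3829465 = 1704103*(-1/718331) - 1746883*1/3829465 = -1704103/718331 - 1746883/3829465 = -7780643007168/2750823422915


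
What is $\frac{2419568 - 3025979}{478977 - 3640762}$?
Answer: $\frac{606411}{3161785} \approx 0.19179$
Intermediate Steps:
$\frac{2419568 - 3025979}{478977 - 3640762} = - \frac{606411}{-3161785} = \left(-606411\right) \left(- \frac{1}{3161785}\right) = \frac{606411}{3161785}$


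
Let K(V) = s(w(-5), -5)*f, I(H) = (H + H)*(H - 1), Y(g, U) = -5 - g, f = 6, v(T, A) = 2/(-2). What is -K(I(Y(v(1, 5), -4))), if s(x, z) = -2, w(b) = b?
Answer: 12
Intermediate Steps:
v(T, A) = -1 (v(T, A) = 2*(-½) = -1)
I(H) = 2*H*(-1 + H) (I(H) = (2*H)*(-1 + H) = 2*H*(-1 + H))
K(V) = -12 (K(V) = -2*6 = -12)
-K(I(Y(v(1, 5), -4))) = -1*(-12) = 12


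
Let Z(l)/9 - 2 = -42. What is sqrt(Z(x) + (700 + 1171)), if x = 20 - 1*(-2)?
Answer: sqrt(1511) ≈ 38.872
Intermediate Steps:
x = 22 (x = 20 + 2 = 22)
Z(l) = -360 (Z(l) = 18 + 9*(-42) = 18 - 378 = -360)
sqrt(Z(x) + (700 + 1171)) = sqrt(-360 + (700 + 1171)) = sqrt(-360 + 1871) = sqrt(1511)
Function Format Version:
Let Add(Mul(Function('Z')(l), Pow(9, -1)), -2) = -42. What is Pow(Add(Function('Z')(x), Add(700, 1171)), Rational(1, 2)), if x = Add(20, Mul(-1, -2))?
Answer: Pow(1511, Rational(1, 2)) ≈ 38.872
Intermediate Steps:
x = 22 (x = Add(20, 2) = 22)
Function('Z')(l) = -360 (Function('Z')(l) = Add(18, Mul(9, -42)) = Add(18, -378) = -360)
Pow(Add(Function('Z')(x), Add(700, 1171)), Rational(1, 2)) = Pow(Add(-360, Add(700, 1171)), Rational(1, 2)) = Pow(Add(-360, 1871), Rational(1, 2)) = Pow(1511, Rational(1, 2))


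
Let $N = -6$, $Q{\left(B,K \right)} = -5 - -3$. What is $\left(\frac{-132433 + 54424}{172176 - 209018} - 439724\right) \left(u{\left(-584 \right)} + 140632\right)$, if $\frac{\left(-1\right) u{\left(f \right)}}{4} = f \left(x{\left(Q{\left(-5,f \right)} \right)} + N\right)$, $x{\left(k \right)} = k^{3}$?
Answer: $- \frac{874229405936436}{18421} \approx -4.7458 \cdot 10^{10}$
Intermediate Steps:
$Q{\left(B,K \right)} = -2$ ($Q{\left(B,K \right)} = -5 + 3 = -2$)
$u{\left(f \right)} = 56 f$ ($u{\left(f \right)} = - 4 f \left(\left(-2\right)^{3} - 6\right) = - 4 f \left(-8 - 6\right) = - 4 f \left(-14\right) = - 4 \left(- 14 f\right) = 56 f$)
$\left(\frac{-132433 + 54424}{172176 - 209018} - 439724\right) \left(u{\left(-584 \right)} + 140632\right) = \left(\frac{-132433 + 54424}{172176 - 209018} - 439724\right) \left(56 \left(-584\right) + 140632\right) = \left(- \frac{78009}{-36842} - 439724\right) \left(-32704 + 140632\right) = \left(\left(-78009\right) \left(- \frac{1}{36842}\right) - 439724\right) 107928 = \left(\frac{78009}{36842} - 439724\right) 107928 = \left(- \frac{16200233599}{36842}\right) 107928 = - \frac{874229405936436}{18421}$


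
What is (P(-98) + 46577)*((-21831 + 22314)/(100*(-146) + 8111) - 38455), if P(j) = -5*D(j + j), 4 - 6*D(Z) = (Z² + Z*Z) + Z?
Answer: -1312280684066/309 ≈ -4.2469e+9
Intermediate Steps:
D(Z) = ⅔ - Z²/3 - Z/6 (D(Z) = ⅔ - ((Z² + Z*Z) + Z)/6 = ⅔ - ((Z² + Z²) + Z)/6 = ⅔ - (2*Z² + Z)/6 = ⅔ - (Z + 2*Z²)/6 = ⅔ + (-Z²/3 - Z/6) = ⅔ - Z²/3 - Z/6)
P(j) = -10/3 + 5*j/3 + 20*j²/3 (P(j) = -5*(⅔ - (j + j)²/3 - (j + j)/6) = -5*(⅔ - 4*j²/3 - j/3) = -10/3 + 5*j/3 + 20*j²/3)
(P(-98) + 46577)*((-21831 + 22314)/(100*(-146) + 8111) - 38455) = ((-10/3 + (5/3)*(-98) + (20/3)*(-98)²) + 46577)*((-21831 + 22314)/(100*(-146) + 8111) - 38455) = ((-10/3 - 490/3 + (20/3)*9604) + 46577)*(483/(-14600 + 8111) - 38455) = ((-10/3 - 490/3 + 192080/3) + 46577)*(483/(-6489) - 38455) = (63860 + 46577)*(483*(-1/6489) - 38455) = 110437*(-23/309 - 38455) = 110437*(-11882618/309) = -1312280684066/309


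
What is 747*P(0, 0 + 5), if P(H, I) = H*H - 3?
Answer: -2241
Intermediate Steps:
P(H, I) = -3 + H**2 (P(H, I) = H**2 - 3 = -3 + H**2)
747*P(0, 0 + 5) = 747*(-3 + 0**2) = 747*(-3 + 0) = 747*(-3) = -2241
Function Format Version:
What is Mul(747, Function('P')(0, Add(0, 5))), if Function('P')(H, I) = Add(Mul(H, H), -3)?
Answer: -2241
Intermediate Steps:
Function('P')(H, I) = Add(-3, Pow(H, 2)) (Function('P')(H, I) = Add(Pow(H, 2), -3) = Add(-3, Pow(H, 2)))
Mul(747, Function('P')(0, Add(0, 5))) = Mul(747, Add(-3, Pow(0, 2))) = Mul(747, Add(-3, 0)) = Mul(747, -3) = -2241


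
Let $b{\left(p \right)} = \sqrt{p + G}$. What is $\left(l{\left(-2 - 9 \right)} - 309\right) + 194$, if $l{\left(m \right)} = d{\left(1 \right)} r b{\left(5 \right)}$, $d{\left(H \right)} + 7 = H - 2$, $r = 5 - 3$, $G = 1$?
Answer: $-115 - 16 \sqrt{6} \approx -154.19$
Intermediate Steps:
$r = 2$
$b{\left(p \right)} = \sqrt{1 + p}$ ($b{\left(p \right)} = \sqrt{p + 1} = \sqrt{1 + p}$)
$d{\left(H \right)} = -9 + H$ ($d{\left(H \right)} = -7 + \left(H - 2\right) = -7 + \left(-2 + H\right) = -9 + H$)
$l{\left(m \right)} = - 16 \sqrt{6}$ ($l{\left(m \right)} = \left(-9 + 1\right) 2 \sqrt{1 + 5} = \left(-8\right) 2 \sqrt{6} = - 16 \sqrt{6}$)
$\left(l{\left(-2 - 9 \right)} - 309\right) + 194 = \left(- 16 \sqrt{6} - 309\right) + 194 = \left(-309 - 16 \sqrt{6}\right) + 194 = -115 - 16 \sqrt{6}$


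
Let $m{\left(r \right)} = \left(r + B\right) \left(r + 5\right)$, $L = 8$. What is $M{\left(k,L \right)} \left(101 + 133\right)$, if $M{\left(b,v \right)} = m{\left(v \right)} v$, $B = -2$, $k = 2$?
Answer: $146016$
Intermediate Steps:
$m{\left(r \right)} = \left(-2 + r\right) \left(5 + r\right)$ ($m{\left(r \right)} = \left(r - 2\right) \left(r + 5\right) = \left(-2 + r\right) \left(5 + r\right)$)
$M{\left(b,v \right)} = v \left(-10 + v^{2} + 3 v\right)$ ($M{\left(b,v \right)} = \left(-10 + v^{2} + 3 v\right) v = v \left(-10 + v^{2} + 3 v\right)$)
$M{\left(k,L \right)} \left(101 + 133\right) = 8 \left(-10 + 8^{2} + 3 \cdot 8\right) \left(101 + 133\right) = 8 \left(-10 + 64 + 24\right) 234 = 8 \cdot 78 \cdot 234 = 624 \cdot 234 = 146016$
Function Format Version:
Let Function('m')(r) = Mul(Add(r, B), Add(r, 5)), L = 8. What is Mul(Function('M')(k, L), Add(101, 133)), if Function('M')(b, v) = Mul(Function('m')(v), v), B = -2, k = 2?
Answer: 146016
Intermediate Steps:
Function('m')(r) = Mul(Add(-2, r), Add(5, r)) (Function('m')(r) = Mul(Add(r, -2), Add(r, 5)) = Mul(Add(-2, r), Add(5, r)))
Function('M')(b, v) = Mul(v, Add(-10, Pow(v, 2), Mul(3, v))) (Function('M')(b, v) = Mul(Add(-10, Pow(v, 2), Mul(3, v)), v) = Mul(v, Add(-10, Pow(v, 2), Mul(3, v))))
Mul(Function('M')(k, L), Add(101, 133)) = Mul(Mul(8, Add(-10, Pow(8, 2), Mul(3, 8))), Add(101, 133)) = Mul(Mul(8, Add(-10, 64, 24)), 234) = Mul(Mul(8, 78), 234) = Mul(624, 234) = 146016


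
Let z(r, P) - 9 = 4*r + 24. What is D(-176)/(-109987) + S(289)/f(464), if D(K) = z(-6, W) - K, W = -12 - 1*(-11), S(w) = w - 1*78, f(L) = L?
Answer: 23121417/51033968 ≈ 0.45306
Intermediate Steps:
S(w) = -78 + w (S(w) = w - 78 = -78 + w)
W = -1 (W = -12 + 11 = -1)
z(r, P) = 33 + 4*r (z(r, P) = 9 + (4*r + 24) = 9 + (24 + 4*r) = 33 + 4*r)
D(K) = 9 - K (D(K) = (33 + 4*(-6)) - K = (33 - 24) - K = 9 - K)
D(-176)/(-109987) + S(289)/f(464) = (9 - 1*(-176))/(-109987) + (-78 + 289)/464 = (9 + 176)*(-1/109987) + 211*(1/464) = 185*(-1/109987) + 211/464 = -185/109987 + 211/464 = 23121417/51033968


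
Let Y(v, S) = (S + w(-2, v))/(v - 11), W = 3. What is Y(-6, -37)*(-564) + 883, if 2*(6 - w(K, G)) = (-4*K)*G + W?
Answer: 601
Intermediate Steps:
w(K, G) = 9/2 + 2*G*K (w(K, G) = 6 - ((-4*K)*G + 3)/2 = 6 - (-4*G*K + 3)/2 = 6 - (3 - 4*G*K)/2 = 6 + (-3/2 + 2*G*K) = 9/2 + 2*G*K)
Y(v, S) = (9/2 + S - 4*v)/(-11 + v) (Y(v, S) = (S + (9/2 + 2*v*(-2)))/(v - 11) = (S + (9/2 - 4*v))/(-11 + v) = (9/2 + S - 4*v)/(-11 + v))
Y(-6, -37)*(-564) + 883 = ((9/2 - 37 - 4*(-6))/(-11 - 6))*(-564) + 883 = ((9/2 - 37 + 24)/(-17))*(-564) + 883 = -1/17*(-17/2)*(-564) + 883 = (½)*(-564) + 883 = -282 + 883 = 601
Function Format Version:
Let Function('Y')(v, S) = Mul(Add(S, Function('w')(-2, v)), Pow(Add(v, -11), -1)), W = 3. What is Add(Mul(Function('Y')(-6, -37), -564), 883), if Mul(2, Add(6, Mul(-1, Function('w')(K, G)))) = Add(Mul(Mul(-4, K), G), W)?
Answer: 601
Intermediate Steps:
Function('w')(K, G) = Add(Rational(9, 2), Mul(2, G, K)) (Function('w')(K, G) = Add(6, Mul(Rational(-1, 2), Add(Mul(Mul(-4, K), G), 3))) = Add(6, Mul(Rational(-1, 2), Add(Mul(-4, G, K), 3))) = Add(6, Mul(Rational(-1, 2), Add(3, Mul(-4, G, K)))) = Add(6, Add(Rational(-3, 2), Mul(2, G, K))) = Add(Rational(9, 2), Mul(2, G, K)))
Function('Y')(v, S) = Mul(Pow(Add(-11, v), -1), Add(Rational(9, 2), S, Mul(-4, v))) (Function('Y')(v, S) = Mul(Add(S, Add(Rational(9, 2), Mul(2, v, -2))), Pow(Add(v, -11), -1)) = Mul(Add(S, Add(Rational(9, 2), Mul(-4, v))), Pow(Add(-11, v), -1)) = Mul(Add(Rational(9, 2), S, Mul(-4, v)), Pow(Add(-11, v), -1)) = Mul(Pow(Add(-11, v), -1), Add(Rational(9, 2), S, Mul(-4, v))))
Add(Mul(Function('Y')(-6, -37), -564), 883) = Add(Mul(Mul(Pow(Add(-11, -6), -1), Add(Rational(9, 2), -37, Mul(-4, -6))), -564), 883) = Add(Mul(Mul(Pow(-17, -1), Add(Rational(9, 2), -37, 24)), -564), 883) = Add(Mul(Mul(Rational(-1, 17), Rational(-17, 2)), -564), 883) = Add(Mul(Rational(1, 2), -564), 883) = Add(-282, 883) = 601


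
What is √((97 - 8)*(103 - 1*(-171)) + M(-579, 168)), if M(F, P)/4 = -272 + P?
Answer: √23970 ≈ 154.82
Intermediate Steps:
M(F, P) = -1088 + 4*P (M(F, P) = 4*(-272 + P) = -1088 + 4*P)
√((97 - 8)*(103 - 1*(-171)) + M(-579, 168)) = √((97 - 8)*(103 - 1*(-171)) + (-1088 + 4*168)) = √(89*(103 + 171) + (-1088 + 672)) = √(89*274 - 416) = √(24386 - 416) = √23970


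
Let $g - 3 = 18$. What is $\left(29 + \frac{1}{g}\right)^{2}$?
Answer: $\frac{372100}{441} \approx 843.76$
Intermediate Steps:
$g = 21$ ($g = 3 + 18 = 21$)
$\left(29 + \frac{1}{g}\right)^{2} = \left(29 + \frac{1}{21}\right)^{2} = \left(\frac{610}{21}\right)^{2} = \frac{372100}{441}$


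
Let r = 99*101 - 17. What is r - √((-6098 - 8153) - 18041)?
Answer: 9982 - 6*I*√897 ≈ 9982.0 - 179.7*I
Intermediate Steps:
r = 9982 (r = 9999 - 17 = 9982)
r - √((-6098 - 8153) - 18041) = 9982 - √((-6098 - 8153) - 18041) = 9982 - √(-14251 - 18041) = 9982 - √(-32292) = 9982 - 6*I*√897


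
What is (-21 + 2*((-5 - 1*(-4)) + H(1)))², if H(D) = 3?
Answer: 289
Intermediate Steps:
(-21 + 2*((-5 - 1*(-4)) + H(1)))² = (-21 + 2*((-5 - 1*(-4)) + 3))² = (-21 + 2*((-5 + 4) + 3))² = (-21 + 2*(-1 + 3))² = (-21 + 2*2)² = (-21 + 4)² = (-17)² = 289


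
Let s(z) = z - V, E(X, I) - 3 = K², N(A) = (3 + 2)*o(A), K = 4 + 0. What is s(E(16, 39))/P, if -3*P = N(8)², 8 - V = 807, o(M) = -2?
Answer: -1227/50 ≈ -24.540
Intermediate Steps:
K = 4
V = -799 (V = 8 - 1*807 = 8 - 807 = -799)
N(A) = -10 (N(A) = (3 + 2)*(-2) = 5*(-2) = -10)
E(X, I) = 19 (E(X, I) = 3 + 4² = 3 + 16 = 19)
P = -100/3 (P = -⅓*(-10)² = -⅓*100 = -100/3 ≈ -33.333)
s(z) = 799 + z (s(z) = z - 1*(-799) = z + 799 = 799 + z)
s(E(16, 39))/P = (799 + 19)/(-100/3) = 818*(-3/100) = -1227/50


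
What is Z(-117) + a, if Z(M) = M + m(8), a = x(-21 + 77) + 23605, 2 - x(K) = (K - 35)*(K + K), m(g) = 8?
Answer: 21146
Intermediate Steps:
x(K) = 2 - 2*K*(-35 + K) (x(K) = 2 - (K - 35)*(K + K) = 2 - (-35 + K)*2*K = 2 - 2*K*(-35 + K))
a = 21255 (a = (2 - 2*(-21 + 77)**2 + 70*(-21 + 77)) + 23605 = (2 - 2*56**2 + 70*56) + 23605 = (2 - 2*3136 + 3920) + 23605 = (2 - 6272 + 3920) + 23605 = -2350 + 23605 = 21255)
Z(M) = 8 + M (Z(M) = M + 8 = 8 + M)
Z(-117) + a = (8 - 117) + 21255 = -109 + 21255 = 21146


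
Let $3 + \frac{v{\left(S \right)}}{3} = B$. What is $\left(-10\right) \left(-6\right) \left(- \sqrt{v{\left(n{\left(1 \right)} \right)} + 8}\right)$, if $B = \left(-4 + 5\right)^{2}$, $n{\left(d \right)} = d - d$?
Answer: $- 60 \sqrt{2} \approx -84.853$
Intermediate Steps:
$n{\left(d \right)} = 0$
$B = 1$ ($B = 1^{2} = 1$)
$v{\left(S \right)} = -6$ ($v{\left(S \right)} = -9 + 3 \cdot 1 = -9 + 3 = -6$)
$\left(-10\right) \left(-6\right) \left(- \sqrt{v{\left(n{\left(1 \right)} \right)} + 8}\right) = \left(-10\right) \left(-6\right) \left(- \sqrt{-6 + 8}\right) = 60 \left(- \sqrt{2}\right) = - 60 \sqrt{2}$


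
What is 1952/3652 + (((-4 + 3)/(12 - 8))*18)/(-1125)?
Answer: 122913/228250 ≈ 0.53850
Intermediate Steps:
1952/3652 + (((-4 + 3)/(12 - 8))*18)/(-1125) = 1952*(1/3652) + (-1/4*18)*(-1/1125) = 488/913 + (-1*1/4*18)*(-1/1125) = 488/913 - 1/4*18*(-1/1125) = 488/913 - 9/2*(-1/1125) = 488/913 + 1/250 = 122913/228250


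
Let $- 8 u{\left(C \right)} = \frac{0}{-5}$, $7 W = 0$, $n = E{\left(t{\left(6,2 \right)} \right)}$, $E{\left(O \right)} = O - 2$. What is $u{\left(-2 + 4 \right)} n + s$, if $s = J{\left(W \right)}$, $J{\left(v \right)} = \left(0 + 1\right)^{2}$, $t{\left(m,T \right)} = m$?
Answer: $1$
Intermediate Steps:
$E{\left(O \right)} = -2 + O$ ($E{\left(O \right)} = O - 2 = -2 + O$)
$n = 4$ ($n = -2 + 6 = 4$)
$W = 0$ ($W = \frac{1}{7} \cdot 0 = 0$)
$u{\left(C \right)} = 0$ ($u{\left(C \right)} = - \frac{0 \frac{1}{-5}}{8} = - \frac{0 \left(- \frac{1}{5}\right)}{8} = \left(- \frac{1}{8}\right) 0 = 0$)
$J{\left(v \right)} = 1$ ($J{\left(v \right)} = 1^{2} = 1$)
$s = 1$
$u{\left(-2 + 4 \right)} n + s = 0 \cdot 4 + 1 = 0 + 1 = 1$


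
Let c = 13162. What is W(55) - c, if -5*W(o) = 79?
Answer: -65889/5 ≈ -13178.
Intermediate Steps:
W(o) = -79/5 (W(o) = -⅕*79 = -79/5)
W(55) - c = -79/5 - 1*13162 = -79/5 - 13162 = -65889/5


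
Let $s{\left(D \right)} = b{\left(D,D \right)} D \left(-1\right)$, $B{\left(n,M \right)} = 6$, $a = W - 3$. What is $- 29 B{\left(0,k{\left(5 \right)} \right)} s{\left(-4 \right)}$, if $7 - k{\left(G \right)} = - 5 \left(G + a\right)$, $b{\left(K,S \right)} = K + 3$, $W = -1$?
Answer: $696$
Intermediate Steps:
$a = -4$ ($a = -1 - 3 = -4$)
$b{\left(K,S \right)} = 3 + K$
$k{\left(G \right)} = -13 + 5 G$ ($k{\left(G \right)} = 7 - - 5 \left(G - 4\right) = 7 - - 5 \left(-4 + G\right) = 7 - \left(20 - 5 G\right) = 7 + \left(-20 + 5 G\right) = -13 + 5 G$)
$s{\left(D \right)} = - D \left(3 + D\right)$ ($s{\left(D \right)} = \left(3 + D\right) D \left(-1\right) = D \left(3 + D\right) \left(-1\right) = - D \left(3 + D\right)$)
$- 29 B{\left(0,k{\left(5 \right)} \right)} s{\left(-4 \right)} = \left(-29\right) 6 \left(\left(-1\right) \left(-4\right) \left(3 - 4\right)\right) = - 174 \left(\left(-1\right) \left(-4\right) \left(-1\right)\right) = \left(-174\right) \left(-4\right) = 696$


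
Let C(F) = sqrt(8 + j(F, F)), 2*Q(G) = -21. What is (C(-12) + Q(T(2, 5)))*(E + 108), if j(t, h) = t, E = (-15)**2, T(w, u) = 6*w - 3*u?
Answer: -6993/2 + 666*I ≈ -3496.5 + 666.0*I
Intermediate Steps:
T(w, u) = -3*u + 6*w
Q(G) = -21/2 (Q(G) = (1/2)*(-21) = -21/2)
E = 225
C(F) = sqrt(8 + F)
(C(-12) + Q(T(2, 5)))*(E + 108) = (sqrt(8 - 12) - 21/2)*(225 + 108) = (sqrt(-4) - 21/2)*333 = (2*I - 21/2)*333 = (-21/2 + 2*I)*333 = -6993/2 + 666*I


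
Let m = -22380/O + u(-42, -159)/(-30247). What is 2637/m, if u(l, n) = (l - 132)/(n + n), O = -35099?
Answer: 5116406606577/1237108921 ≈ 4135.8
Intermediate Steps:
u(l, n) = (-132 + l)/(2*n) (u(l, n) = (-132 + l)/((2*n)) = (-132 + l)*(1/(2*n)) = (-132 + l)/(2*n))
m = 1237108921/1940237621 (m = -22380/(-35099) + ((1/2)*(-132 - 42)/(-159))/(-30247) = -22380*(-1/35099) + ((1/2)*(-1/159)*(-174))*(-1/30247) = 22380/35099 + (29/53)*(-1/30247) = 22380/35099 - 1/55279 = 1237108921/1940237621 ≈ 0.63761)
2637/m = 2637/(1237108921/1940237621) = 2637*(1940237621/1237108921) = 5116406606577/1237108921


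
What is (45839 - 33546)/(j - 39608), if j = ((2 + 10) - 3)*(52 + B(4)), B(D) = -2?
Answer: -12293/39158 ≈ -0.31393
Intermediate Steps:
j = 450 (j = ((2 + 10) - 3)*(52 - 2) = (12 - 3)*50 = 9*50 = 450)
(45839 - 33546)/(j - 39608) = (45839 - 33546)/(450 - 39608) = 12293/(-39158) = 12293*(-1/39158) = -12293/39158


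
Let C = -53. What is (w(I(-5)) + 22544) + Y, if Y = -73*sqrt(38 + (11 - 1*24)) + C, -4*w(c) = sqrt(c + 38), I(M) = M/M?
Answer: 22126 - sqrt(39)/4 ≈ 22124.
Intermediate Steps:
I(M) = 1
w(c) = -sqrt(38 + c)/4 (w(c) = -sqrt(c + 38)/4 = -sqrt(38 + c)/4)
Y = -418 (Y = -73*sqrt(38 + (11 - 1*24)) - 53 = -73*sqrt(38 + (11 - 24)) - 53 = -73*sqrt(38 - 13) - 53 = -73*sqrt(25) - 53 = -73*5 - 53 = -365 - 53 = -418)
(w(I(-5)) + 22544) + Y = (-sqrt(38 + 1)/4 + 22544) - 418 = (-sqrt(39)/4 + 22544) - 418 = (22544 - sqrt(39)/4) - 418 = 22126 - sqrt(39)/4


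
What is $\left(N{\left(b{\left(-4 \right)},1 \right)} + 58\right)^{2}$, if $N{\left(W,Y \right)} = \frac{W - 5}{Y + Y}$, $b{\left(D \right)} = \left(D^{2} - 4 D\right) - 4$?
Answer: $\frac{19321}{4} \approx 4830.3$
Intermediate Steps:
$b{\left(D \right)} = -4 + D^{2} - 4 D$
$N{\left(W,Y \right)} = \frac{-5 + W}{2 Y}$
$\left(N{\left(b{\left(-4 \right)},1 \right)} + 58\right)^{2} = \left(\frac{-5 - \left(-12 - 16\right)}{2 \cdot 1} + 58\right)^{2} = \left(\frac{1}{2} \cdot 1 \left(-5 + \left(-4 + 16 + 16\right)\right) + 58\right)^{2} = \left(\frac{1}{2} \cdot 1 \left(-5 + 28\right) + 58\right)^{2} = \left(\frac{1}{2} \cdot 1 \cdot 23 + 58\right)^{2} = \left(\frac{23}{2} + 58\right)^{2} = \left(\frac{139}{2}\right)^{2} = \frac{19321}{4}$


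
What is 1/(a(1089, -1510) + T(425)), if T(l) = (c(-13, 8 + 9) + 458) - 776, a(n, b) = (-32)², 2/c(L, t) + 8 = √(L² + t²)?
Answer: 69545/49101593 - √458/98203186 ≈ 0.0014161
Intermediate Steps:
c(L, t) = 2/(-8 + √(L² + t²))
a(n, b) = 1024
T(l) = -318 + 2/(-8 + √458) (T(l) = (2/(-8 + √((-13)² + (8 + 9)²)) + 458) - 776 = (2/(-8 + √(169 + 17²)) + 458) - 776 = (2/(-8 + √(169 + 289)) + 458) - 776 = (2/(-8 + √458) + 458) - 776 = (458 + 2/(-8 + √458)) - 776 = -318 + 2/(-8 + √458))
1/(a(1089, -1510) + T(425)) = 1/(1024 + (-62638/197 + √458/197)) = 1/(139090/197 + √458/197)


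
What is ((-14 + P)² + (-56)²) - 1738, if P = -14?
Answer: 2182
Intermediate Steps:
((-14 + P)² + (-56)²) - 1738 = ((-14 - 14)² + (-56)²) - 1738 = ((-28)² + 3136) - 1738 = (784 + 3136) - 1738 = 3920 - 1738 = 2182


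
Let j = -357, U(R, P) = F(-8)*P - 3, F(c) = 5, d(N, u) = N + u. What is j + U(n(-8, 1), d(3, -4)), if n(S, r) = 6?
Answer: -365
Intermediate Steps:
U(R, P) = -3 + 5*P (U(R, P) = 5*P - 3 = -3 + 5*P)
j + U(n(-8, 1), d(3, -4)) = -357 + (-3 + 5*(3 - 4)) = -357 + (-3 + 5*(-1)) = -357 + (-3 - 5) = -357 - 8 = -365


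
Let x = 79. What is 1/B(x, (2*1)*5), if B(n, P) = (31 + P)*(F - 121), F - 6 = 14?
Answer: -1/4141 ≈ -0.00024149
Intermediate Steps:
F = 20 (F = 6 + 14 = 20)
B(n, P) = -3131 - 101*P (B(n, P) = (31 + P)*(20 - 121) = (31 + P)*(-101) = -3131 - 101*P)
1/B(x, (2*1)*5) = 1/(-3131 - 101*2*1*5) = 1/(-3131 - 202*5) = 1/(-3131 - 101*10) = 1/(-3131 - 1010) = 1/(-4141) = -1/4141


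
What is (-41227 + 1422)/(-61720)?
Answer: 7961/12344 ≈ 0.64493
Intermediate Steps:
(-41227 + 1422)/(-61720) = -39805*(-1/61720) = 7961/12344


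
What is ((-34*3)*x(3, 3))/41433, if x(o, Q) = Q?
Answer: -102/13811 ≈ -0.0073854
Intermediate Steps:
((-34*3)*x(3, 3))/41433 = (-34*3*3)/41433 = -102*3*(1/41433) = -306*1/41433 = -102/13811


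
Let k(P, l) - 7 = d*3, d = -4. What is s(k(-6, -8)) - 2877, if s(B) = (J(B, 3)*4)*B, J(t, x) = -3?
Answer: -2817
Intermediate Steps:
k(P, l) = -5 (k(P, l) = 7 - 4*3 = 7 - 12 = -5)
s(B) = -12*B (s(B) = (-3*4)*B = -12*B)
s(k(-6, -8)) - 2877 = -12*(-5) - 2877 = 60 - 2877 = -2817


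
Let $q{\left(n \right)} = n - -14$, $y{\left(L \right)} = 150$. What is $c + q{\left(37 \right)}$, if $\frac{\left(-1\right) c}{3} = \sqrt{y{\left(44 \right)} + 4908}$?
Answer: $51 - 9 \sqrt{562} \approx -162.36$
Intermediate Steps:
$q{\left(n \right)} = 14 + n$ ($q{\left(n \right)} = n + 14 = 14 + n$)
$c = - 9 \sqrt{562}$ ($c = - 3 \sqrt{150 + 4908} = - 3 \sqrt{5058} = - 3 \cdot 3 \sqrt{562} = - 9 \sqrt{562} \approx -213.36$)
$c + q{\left(37 \right)} = - 9 \sqrt{562} + \left(14 + 37\right) = - 9 \sqrt{562} + 51 = 51 - 9 \sqrt{562}$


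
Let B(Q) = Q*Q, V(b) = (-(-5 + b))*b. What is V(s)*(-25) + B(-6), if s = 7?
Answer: 386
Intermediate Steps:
V(b) = b*(5 - b) (V(b) = (5 - b)*b = b*(5 - b))
B(Q) = Q²
V(s)*(-25) + B(-6) = (7*(5 - 1*7))*(-25) + (-6)² = (7*(5 - 7))*(-25) + 36 = (7*(-2))*(-25) + 36 = -14*(-25) + 36 = 350 + 36 = 386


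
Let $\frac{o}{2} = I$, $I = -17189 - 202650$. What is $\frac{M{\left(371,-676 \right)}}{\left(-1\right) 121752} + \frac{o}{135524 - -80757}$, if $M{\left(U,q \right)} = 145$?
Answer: $- \frac{53563036601}{26332644312} \approx -2.0341$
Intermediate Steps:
$I = -219839$ ($I = -17189 - 202650 = -219839$)
$o = -439678$ ($o = 2 \left(-219839\right) = -439678$)
$\frac{M{\left(371,-676 \right)}}{\left(-1\right) 121752} + \frac{o}{135524 - -80757} = \frac{145}{\left(-1\right) 121752} - \frac{439678}{135524 - -80757} = \frac{145}{-121752} - \frac{439678}{135524 + 80757} = 145 \left(- \frac{1}{121752}\right) - \frac{439678}{216281} = - \frac{145}{121752} - \frac{439678}{216281} = - \frac{53563036601}{26332644312}$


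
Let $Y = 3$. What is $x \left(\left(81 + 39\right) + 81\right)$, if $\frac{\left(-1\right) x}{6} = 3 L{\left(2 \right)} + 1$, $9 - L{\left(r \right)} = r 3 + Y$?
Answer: $-1206$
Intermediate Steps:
$L{\left(r \right)} = 6 - 3 r$ ($L{\left(r \right)} = 9 - \left(r 3 + 3\right) = 9 - \left(3 r + 3\right) = 9 - \left(3 + 3 r\right) = 6 - 3 r$)
$x = -6$ ($x = - 6 \left(3 \left(6 - 6\right) + 1\right) = - 6 \left(3 \cdot 0 + 1\right) = - 6 \left(0 + 1\right) = \left(-6\right) 1 = -6$)
$x \left(\left(81 + 39\right) + 81\right) = - 6 \left(\left(81 + 39\right) + 81\right) = - 6 \left(120 + 81\right) = \left(-6\right) 201 = -1206$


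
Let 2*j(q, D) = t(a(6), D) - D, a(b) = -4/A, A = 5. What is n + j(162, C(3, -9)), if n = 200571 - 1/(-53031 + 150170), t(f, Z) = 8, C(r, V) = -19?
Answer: 38969155489/194278 ≈ 2.0058e+5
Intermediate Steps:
a(b) = -⅘ (a(b) = -4/5 = -4*⅕ = -⅘)
j(q, D) = 4 - D/2 (j(q, D) = (8 - D)/2 = 4 - D/2)
n = 19483266368/97139 (n = 200571 - 1/97139 = 19483266368/97139 ≈ 2.0057e+5)
n + j(162, C(3, -9)) = 19483266368/97139 + (4 - ½*(-19)) = 19483266368/97139 + (4 + 19/2) = 19483266368/97139 + 27/2 = 38969155489/194278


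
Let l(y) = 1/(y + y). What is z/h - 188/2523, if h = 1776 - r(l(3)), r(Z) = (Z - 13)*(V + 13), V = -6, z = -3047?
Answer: -48230146/28244985 ≈ -1.7076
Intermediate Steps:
l(y) = 1/(2*y)
r(Z) = -91 + 7*Z (r(Z) = (Z - 13)*(-6 + 13) = (-13 + Z)*7 = -91 + 7*Z)
h = 11195/6 (h = 1776 - (-91 + 7*((½)/3)) = 1776 - (-91 + 7*((½)*(⅓))) = 1776 - (-91 + 7*(⅙)) = 1776 - (-91 + 7/6) = 1776 - 1*(-539/6) = 1776 + 539/6 = 11195/6 ≈ 1865.8)
z/h - 188/2523 = -3047/11195/6 - 188/2523 = -3047*6/11195 - 188*1/2523 = -18282/11195 - 188/2523 = -48230146/28244985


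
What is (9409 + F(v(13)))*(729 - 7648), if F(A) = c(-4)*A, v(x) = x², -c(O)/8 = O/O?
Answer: -55746383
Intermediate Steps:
c(O) = -8 (c(O) = -8*O/O = -8*1 = -8)
F(A) = -8*A
(9409 + F(v(13)))*(729 - 7648) = (9409 - 8*13²)*(729 - 7648) = (9409 - 8*169)*(-6919) = (9409 - 1352)*(-6919) = 8057*(-6919) = -55746383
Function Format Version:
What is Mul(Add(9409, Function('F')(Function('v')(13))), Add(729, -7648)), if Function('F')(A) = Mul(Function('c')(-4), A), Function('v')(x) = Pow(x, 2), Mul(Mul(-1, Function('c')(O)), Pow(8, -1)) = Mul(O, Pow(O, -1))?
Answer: -55746383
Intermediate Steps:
Function('c')(O) = -8 (Function('c')(O) = Mul(-8, Mul(O, Pow(O, -1))) = Mul(-8, 1) = -8)
Function('F')(A) = Mul(-8, A)
Mul(Add(9409, Function('F')(Function('v')(13))), Add(729, -7648)) = Mul(Add(9409, Mul(-8, Pow(13, 2))), Add(729, -7648)) = Mul(Add(9409, Mul(-8, 169)), -6919) = Mul(Add(9409, -1352), -6919) = Mul(8057, -6919) = -55746383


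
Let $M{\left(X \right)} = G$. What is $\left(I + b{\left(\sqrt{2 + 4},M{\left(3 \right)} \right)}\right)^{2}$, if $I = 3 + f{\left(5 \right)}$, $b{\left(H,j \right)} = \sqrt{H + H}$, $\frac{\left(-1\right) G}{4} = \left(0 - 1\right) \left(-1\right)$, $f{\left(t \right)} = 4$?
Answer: $\left(7 + 2^{\frac{3}{4}} \sqrt[4]{3}\right)^{2} \approx 84.886$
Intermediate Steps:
$G = -4$ ($G = - 4 \left(0 - 1\right) \left(-1\right) = - 4 \left(\left(-1\right) \left(-1\right)\right) = \left(-4\right) 1 = -4$)
$M{\left(X \right)} = -4$
$b{\left(H,j \right)} = \sqrt{2} \sqrt{H}$ ($b{\left(H,j \right)} = \sqrt{2 H} = \sqrt{2} \sqrt{H}$)
$I = 7$ ($I = 3 + 4 = 7$)
$\left(I + b{\left(\sqrt{2 + 4},M{\left(3 \right)} \right)}\right)^{2} = \left(7 + \sqrt{2} \sqrt{\sqrt{2 + 4}}\right)^{2} = \left(7 + \sqrt{2} \sqrt{\sqrt{6}}\right)^{2} = \left(7 + \sqrt{2} \sqrt[4]{6}\right)^{2} = \left(7 + 2^{\frac{3}{4}} \sqrt[4]{3}\right)^{2}$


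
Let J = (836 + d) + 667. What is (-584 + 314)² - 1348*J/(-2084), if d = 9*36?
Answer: 38596599/521 ≈ 74082.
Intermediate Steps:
d = 324
J = 1827 (J = (836 + 324) + 667 = 1160 + 667 = 1827)
(-584 + 314)² - 1348*J/(-2084) = (-584 + 314)² - 2462796/(-2084) = (-270)² - 2462796*(-1)/2084 = 72900 - 1348*(-1827/2084) = 72900 + 615699/521 = 38596599/521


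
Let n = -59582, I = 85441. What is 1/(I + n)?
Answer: 1/25859 ≈ 3.8671e-5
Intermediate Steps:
1/(I + n) = 1/(85441 - 59582) = 1/25859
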